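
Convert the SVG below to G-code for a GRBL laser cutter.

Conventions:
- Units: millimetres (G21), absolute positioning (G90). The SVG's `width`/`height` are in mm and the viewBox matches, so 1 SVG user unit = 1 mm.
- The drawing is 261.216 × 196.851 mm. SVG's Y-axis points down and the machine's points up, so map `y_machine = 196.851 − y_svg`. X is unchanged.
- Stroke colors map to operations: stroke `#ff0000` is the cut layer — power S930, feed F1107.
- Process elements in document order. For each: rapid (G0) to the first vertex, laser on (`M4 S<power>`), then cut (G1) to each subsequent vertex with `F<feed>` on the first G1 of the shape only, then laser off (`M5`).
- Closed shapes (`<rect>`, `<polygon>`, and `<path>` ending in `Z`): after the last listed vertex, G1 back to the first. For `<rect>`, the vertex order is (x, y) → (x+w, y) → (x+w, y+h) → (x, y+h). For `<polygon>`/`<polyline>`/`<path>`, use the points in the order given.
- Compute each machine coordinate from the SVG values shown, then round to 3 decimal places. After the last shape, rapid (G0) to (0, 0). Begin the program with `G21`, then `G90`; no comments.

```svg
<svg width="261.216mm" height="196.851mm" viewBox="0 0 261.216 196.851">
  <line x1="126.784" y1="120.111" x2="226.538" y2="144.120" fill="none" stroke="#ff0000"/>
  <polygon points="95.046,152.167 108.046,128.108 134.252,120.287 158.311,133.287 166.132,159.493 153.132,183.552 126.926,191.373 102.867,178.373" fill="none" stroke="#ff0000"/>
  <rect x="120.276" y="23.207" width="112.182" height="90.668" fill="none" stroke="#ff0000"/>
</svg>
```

G21
G90
G0 X126.784 Y76.740
M4 S930
G1 X226.538 Y52.731 F1107
M5
G0 X95.046 Y44.684
M4 S930
G1 X108.046 Y68.743 F1107
G1 X134.252 Y76.564
G1 X158.311 Y63.564
G1 X166.132 Y37.358
G1 X153.132 Y13.299
G1 X126.926 Y5.478
G1 X102.867 Y18.478
G1 X95.046 Y44.684
M5
G0 X120.276 Y173.644
M4 S930
G1 X232.458 Y173.644 F1107
G1 X232.458 Y82.976
G1 X120.276 Y82.976
G1 X120.276 Y173.644
M5
G0 X0.000 Y0.000

viewBox `0 0 261.216 196.851` with mm width/height → 1 unit = 1 mm. Flip: y_m = 196.851 − y_svg.

**Shape 1** — `<line>` line segment, stroke `#ff0000` → cut (S930, F1107). Machine vertices: (126.784,76.740) → (226.538,52.731). Open path.

**Shape 2** — `<polygon>` regular polygon, stroke `#ff0000` → cut (S930, F1107). Machine vertices: (95.046,44.684) → (108.046,68.743) → (134.252,76.564) → (158.311,63.564) → (166.132,37.358) → (153.132,13.299) → (126.926,5.478) → (102.867,18.478) → (95.046,44.684). Closed: final G1 returns to the first vertex.

**Shape 3** — `<rect>` rectangle, stroke `#ff0000` → cut (S930, F1107). Machine vertices: (120.276,173.644) → (232.458,173.644) → (232.458,82.976) → (120.276,82.976) → (120.276,173.644). Closed: final G1 returns to the first vertex.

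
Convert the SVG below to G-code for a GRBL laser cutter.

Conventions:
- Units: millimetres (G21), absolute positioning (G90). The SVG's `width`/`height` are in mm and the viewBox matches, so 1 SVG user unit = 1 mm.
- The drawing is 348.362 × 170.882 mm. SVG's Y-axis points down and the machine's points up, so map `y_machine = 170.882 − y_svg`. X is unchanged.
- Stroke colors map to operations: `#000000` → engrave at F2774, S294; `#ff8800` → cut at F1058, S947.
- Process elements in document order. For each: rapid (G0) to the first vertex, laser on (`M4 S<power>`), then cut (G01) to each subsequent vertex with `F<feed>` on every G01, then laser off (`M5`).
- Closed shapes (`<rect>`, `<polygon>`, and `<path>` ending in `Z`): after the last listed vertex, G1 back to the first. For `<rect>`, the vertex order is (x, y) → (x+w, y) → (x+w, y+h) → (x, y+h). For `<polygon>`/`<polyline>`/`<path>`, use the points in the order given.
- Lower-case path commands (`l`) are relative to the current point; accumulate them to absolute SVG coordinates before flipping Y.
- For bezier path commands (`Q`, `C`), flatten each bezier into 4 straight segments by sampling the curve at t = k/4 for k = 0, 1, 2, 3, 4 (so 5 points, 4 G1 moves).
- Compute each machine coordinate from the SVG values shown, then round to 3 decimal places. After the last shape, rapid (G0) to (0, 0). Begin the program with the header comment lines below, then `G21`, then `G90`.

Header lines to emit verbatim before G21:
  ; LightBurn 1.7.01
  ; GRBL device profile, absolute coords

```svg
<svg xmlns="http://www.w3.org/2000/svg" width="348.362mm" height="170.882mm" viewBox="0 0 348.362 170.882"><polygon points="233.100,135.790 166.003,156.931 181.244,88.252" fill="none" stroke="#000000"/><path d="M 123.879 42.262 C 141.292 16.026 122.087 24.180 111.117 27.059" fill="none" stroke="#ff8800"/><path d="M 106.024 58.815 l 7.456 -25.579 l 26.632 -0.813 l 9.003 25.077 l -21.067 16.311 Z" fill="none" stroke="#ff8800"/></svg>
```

viewBox `0 0 348.362 170.882` with mm width/height → 1 unit = 1 mm. Flip: y_m = 170.882 − y_svg.

**Shape 1** — `<polygon>` regular polygon, stroke `#000000` → engrave (S294, F2774). Machine vertices: (233.100,35.092) → (166.003,13.951) → (181.244,82.630) → (233.100,35.092). Closed: final G1 returns to the first vertex.

**Shape 2** — `<path>` cubic bezier, stroke `#ff8800` → cut (S947, F1058). Control points (SVG): P0=(123.879,42.262), P1=(141.292,16.026), P2=(122.087,24.180), P3=(111.117,27.059); sampled at t=k/4. Machine vertices: (123.879,128.620) → (130.774,142.469) → (128.142,147.140) → (120.188,146.352) → (111.117,143.823). Open path.

**Shape 3** — `<path>` regular polygon, stroke `#ff8800` → cut (S947, F1058). Machine vertices: (106.024,112.067) → (113.480,137.646) → (140.112,138.459) → (149.115,113.382) → (128.048,97.071) → (106.024,112.067). Closed: final G1 returns to the first vertex.

; LightBurn 1.7.01
; GRBL device profile, absolute coords
G21
G90
G0 X233.100 Y35.092
M4 S294
G01 X166.003 Y13.951 F2774
G01 X181.244 Y82.630 F2774
G01 X233.100 Y35.092 F2774
M5
G0 X123.879 Y128.620
M4 S947
G01 X130.774 Y142.469 F1058
G01 X128.142 Y147.140 F1058
G01 X120.188 Y146.352 F1058
G01 X111.117 Y143.823 F1058
M5
G0 X106.024 Y112.067
M4 S947
G01 X113.480 Y137.646 F1058
G01 X140.112 Y138.459 F1058
G01 X149.115 Y113.382 F1058
G01 X128.048 Y97.071 F1058
G01 X106.024 Y112.067 F1058
M5
G0 X0.000 Y0.000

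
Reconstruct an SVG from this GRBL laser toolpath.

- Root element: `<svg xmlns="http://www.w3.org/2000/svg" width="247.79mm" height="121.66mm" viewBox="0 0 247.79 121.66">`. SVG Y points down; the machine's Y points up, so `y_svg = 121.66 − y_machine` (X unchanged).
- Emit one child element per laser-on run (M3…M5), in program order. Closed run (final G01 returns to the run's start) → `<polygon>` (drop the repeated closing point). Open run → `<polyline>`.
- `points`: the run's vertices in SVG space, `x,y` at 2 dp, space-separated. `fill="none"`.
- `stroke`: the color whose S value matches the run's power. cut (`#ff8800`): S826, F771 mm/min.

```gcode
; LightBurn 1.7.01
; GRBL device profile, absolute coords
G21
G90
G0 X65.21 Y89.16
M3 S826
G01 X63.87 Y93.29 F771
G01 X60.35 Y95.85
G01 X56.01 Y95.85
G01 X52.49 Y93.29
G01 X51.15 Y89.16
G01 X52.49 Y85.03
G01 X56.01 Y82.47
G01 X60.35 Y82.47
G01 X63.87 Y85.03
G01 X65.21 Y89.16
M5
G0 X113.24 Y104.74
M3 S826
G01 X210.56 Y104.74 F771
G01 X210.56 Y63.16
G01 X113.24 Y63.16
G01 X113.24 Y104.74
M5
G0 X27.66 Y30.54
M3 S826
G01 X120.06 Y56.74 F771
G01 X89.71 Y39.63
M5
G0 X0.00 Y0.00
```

Each laser-on run becomes one SVG element. Flip Y back into SVG space with y_svg = 121.66 − y_machine. Every run uses S826, so all elements get stroke `#ff8800` (cut).

Run 1: The run returns to its start, so emit a `<polygon>` with points (Y-flipped): 65.21,32.50 63.87,28.37 60.35,25.81 56.01,25.81 52.49,28.37 51.15,32.50 52.49,36.63 56.01,39.19 60.35,39.19 63.87,36.63.

Run 2: The run returns to its start, so emit a `<polygon>` with points (Y-flipped): 113.24,16.92 210.56,16.92 210.56,58.50 113.24,58.50.

Run 3: The run is open, so emit a `<polyline>` with points (Y-flipped): 27.66,91.12 120.06,64.92 89.71,82.03.

<svg xmlns="http://www.w3.org/2000/svg" width="247.79mm" height="121.66mm" viewBox="0 0 247.79 121.66">
  <polygon points="65.21,32.50 63.87,28.37 60.35,25.81 56.01,25.81 52.49,28.37 51.15,32.50 52.49,36.63 56.01,39.19 60.35,39.19 63.87,36.63" fill="none" stroke="#ff8800"/>
  <polygon points="113.24,16.92 210.56,16.92 210.56,58.50 113.24,58.50" fill="none" stroke="#ff8800"/>
  <polyline points="27.66,91.12 120.06,64.92 89.71,82.03" fill="none" stroke="#ff8800"/>
</svg>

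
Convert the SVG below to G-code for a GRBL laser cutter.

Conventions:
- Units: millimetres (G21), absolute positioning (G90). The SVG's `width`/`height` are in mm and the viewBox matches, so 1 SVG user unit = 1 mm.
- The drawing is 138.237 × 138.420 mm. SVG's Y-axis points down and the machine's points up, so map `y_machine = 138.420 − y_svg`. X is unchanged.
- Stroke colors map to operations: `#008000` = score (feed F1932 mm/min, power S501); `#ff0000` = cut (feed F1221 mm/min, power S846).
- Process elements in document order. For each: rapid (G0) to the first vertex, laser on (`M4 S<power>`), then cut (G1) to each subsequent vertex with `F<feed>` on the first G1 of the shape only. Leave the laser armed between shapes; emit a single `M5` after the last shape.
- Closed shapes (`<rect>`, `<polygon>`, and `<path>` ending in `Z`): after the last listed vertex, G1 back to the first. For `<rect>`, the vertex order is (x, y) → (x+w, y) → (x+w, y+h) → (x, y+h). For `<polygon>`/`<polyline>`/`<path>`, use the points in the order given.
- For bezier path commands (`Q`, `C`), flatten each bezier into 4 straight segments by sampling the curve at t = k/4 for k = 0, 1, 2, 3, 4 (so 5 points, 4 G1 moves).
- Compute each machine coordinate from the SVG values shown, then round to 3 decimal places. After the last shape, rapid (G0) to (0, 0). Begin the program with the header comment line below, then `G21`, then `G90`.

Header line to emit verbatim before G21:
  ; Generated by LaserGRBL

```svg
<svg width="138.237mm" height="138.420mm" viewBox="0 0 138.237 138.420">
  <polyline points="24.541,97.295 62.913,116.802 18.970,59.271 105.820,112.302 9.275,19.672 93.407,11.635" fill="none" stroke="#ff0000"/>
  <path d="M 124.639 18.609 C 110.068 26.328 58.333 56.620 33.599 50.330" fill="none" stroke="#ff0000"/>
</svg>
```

; Generated by LaserGRBL
G21
G90
G0 X24.541 Y41.125
M4 S846
G1 X62.913 Y21.618 F1221
G1 X18.970 Y79.149
G1 X105.820 Y26.118
G1 X9.275 Y118.748
G1 X93.407 Y126.785
G0 X124.639 Y119.811
M4 S846
G1 X107.745 Y110.714 F1221
G1 X82.930 Y98.697
G1 X56.210 Y89.307
G1 X33.599 Y88.090
M5
G0 X0.000 Y0.000

1 u = 1 mm; y_m = 138.420 − y.

[1] `<polyline>` open polyline, #ff0000→cut S846 F1221: (24.541,41.125) → (62.913,21.618) → (18.970,79.149) → (105.820,26.118) → (9.275,118.748) → (93.407,126.785)

[2] `<path>` cubic bezier, #ff0000→cut S846 F1221: (124.639,119.811) → (107.745,110.714) → (82.930,98.697) → (56.210,89.307) → (33.599,88.090)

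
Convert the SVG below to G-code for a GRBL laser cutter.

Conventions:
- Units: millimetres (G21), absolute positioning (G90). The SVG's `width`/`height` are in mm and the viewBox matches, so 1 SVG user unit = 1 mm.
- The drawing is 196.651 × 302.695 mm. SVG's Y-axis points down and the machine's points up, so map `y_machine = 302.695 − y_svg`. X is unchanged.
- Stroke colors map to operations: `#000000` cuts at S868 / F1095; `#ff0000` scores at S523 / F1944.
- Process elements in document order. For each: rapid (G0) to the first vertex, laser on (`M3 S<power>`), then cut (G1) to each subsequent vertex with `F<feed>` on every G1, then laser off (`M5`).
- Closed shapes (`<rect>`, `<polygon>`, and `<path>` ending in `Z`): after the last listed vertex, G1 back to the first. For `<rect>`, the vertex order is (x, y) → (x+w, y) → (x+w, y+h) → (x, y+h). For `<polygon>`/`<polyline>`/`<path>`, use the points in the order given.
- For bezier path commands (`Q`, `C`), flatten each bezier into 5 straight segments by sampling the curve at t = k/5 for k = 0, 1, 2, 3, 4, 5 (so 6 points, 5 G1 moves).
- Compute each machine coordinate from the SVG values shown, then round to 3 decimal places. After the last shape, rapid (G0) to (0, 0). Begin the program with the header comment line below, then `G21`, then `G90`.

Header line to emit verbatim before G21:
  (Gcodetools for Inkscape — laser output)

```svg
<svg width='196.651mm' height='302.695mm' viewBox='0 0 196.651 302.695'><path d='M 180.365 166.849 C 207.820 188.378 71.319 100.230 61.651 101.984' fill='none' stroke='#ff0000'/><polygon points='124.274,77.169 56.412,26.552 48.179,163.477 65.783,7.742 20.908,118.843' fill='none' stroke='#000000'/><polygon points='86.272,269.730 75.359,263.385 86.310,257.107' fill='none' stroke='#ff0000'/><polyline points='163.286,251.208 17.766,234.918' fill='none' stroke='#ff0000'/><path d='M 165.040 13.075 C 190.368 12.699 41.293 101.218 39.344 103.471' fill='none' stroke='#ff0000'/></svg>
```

(Gcodetools for Inkscape — laser output)
G21
G90
G0 X180.365 Y135.846
M3 S523
G1 X179.490 Y134.493 F1944
G1 X153.223 Y149.883 F1944
G1 X115.522 Y172.436 F1944
G1 X80.345 Y192.572 F1944
G1 X61.651 Y200.711 F1944
M5
G0 X124.274 Y225.526
M3 S868
G1 X56.412 Y276.143 F1095
G1 X48.179 Y139.218 F1095
G1 X65.783 Y294.953 F1095
G1 X20.908 Y183.852 F1095
G1 X124.274 Y225.526 F1095
M5
G0 X86.272 Y32.965
M3 S523
G1 X75.359 Y39.310 F1944
G1 X86.310 Y45.588 F1944
G1 X86.272 Y32.965 F1944
M5
G0 X163.286 Y51.487
M3 S523
G1 X17.766 Y67.777 F1944
M5
G0 X165.040 Y289.620
M3 S523
G1 X161.881 Y280.579 F1944
G1 X132.298 Y258.612 F1944
G1 X91.725 Y232.125 F1944
G1 X55.596 Y209.526 F1944
G1 X39.344 Y199.224 F1944
M5
G0 X0.000 Y0.000

Since the viewBox matches the mm dimensions, user units are millimetres directly. The only transform is the Y-flip y_m = 302.695 − y_svg.

Shape 1 is a cubic bezier drawn with `<path>`. Its stroke #ff0000 means score at S523, F1944. After flipping Y the toolpath is (180.365,135.846) → (179.490,134.493) → (153.223,149.883) → (115.522,172.436) → (80.345,192.572) → (61.651,200.711).

Shape 2 is a closed polygon drawn with `<polygon>`. Its stroke #000000 means cut at S868, F1095. After flipping Y the toolpath is (124.274,225.526) → (56.412,276.143) → (48.179,139.218) → (65.783,294.953) → (20.908,183.852) → (124.274,225.526), returning to the start.

Shape 3 is a regular polygon drawn with `<polygon>`. Its stroke #ff0000 means score at S523, F1944. After flipping Y the toolpath is (86.272,32.965) → (75.359,39.310) → (86.310,45.588) → (86.272,32.965), returning to the start.

Shape 4 is a line segment drawn with `<polyline>`. Its stroke #ff0000 means score at S523, F1944. After flipping Y the toolpath is (163.286,51.487) → (17.766,67.777).

Shape 5 is a cubic bezier drawn with `<path>`. Its stroke #ff0000 means score at S523, F1944. After flipping Y the toolpath is (165.040,289.620) → (161.881,280.579) → (132.298,258.612) → (91.725,232.125) → (55.596,209.526) → (39.344,199.224).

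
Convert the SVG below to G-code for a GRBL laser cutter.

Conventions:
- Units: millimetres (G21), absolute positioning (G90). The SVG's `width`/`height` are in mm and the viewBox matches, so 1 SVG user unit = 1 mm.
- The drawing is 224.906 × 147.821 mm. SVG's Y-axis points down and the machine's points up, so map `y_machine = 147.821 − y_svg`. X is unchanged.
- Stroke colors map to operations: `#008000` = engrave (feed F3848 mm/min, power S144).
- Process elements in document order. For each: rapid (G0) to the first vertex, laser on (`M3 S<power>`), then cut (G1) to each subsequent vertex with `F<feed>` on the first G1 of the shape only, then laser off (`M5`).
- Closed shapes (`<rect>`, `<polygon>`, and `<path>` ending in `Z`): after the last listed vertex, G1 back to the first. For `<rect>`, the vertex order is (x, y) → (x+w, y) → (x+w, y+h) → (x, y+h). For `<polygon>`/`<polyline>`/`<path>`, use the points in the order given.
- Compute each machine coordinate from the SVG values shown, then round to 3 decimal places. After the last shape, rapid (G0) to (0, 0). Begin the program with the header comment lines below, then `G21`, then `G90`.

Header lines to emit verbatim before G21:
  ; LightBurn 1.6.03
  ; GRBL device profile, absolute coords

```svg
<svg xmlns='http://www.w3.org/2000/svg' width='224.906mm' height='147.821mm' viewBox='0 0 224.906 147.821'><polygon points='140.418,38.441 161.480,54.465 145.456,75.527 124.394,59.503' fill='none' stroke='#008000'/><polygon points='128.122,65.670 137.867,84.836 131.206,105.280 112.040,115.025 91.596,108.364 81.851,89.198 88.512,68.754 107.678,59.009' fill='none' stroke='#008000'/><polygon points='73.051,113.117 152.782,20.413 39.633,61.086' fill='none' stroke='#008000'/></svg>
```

viewBox `0 0 224.906 147.821` with mm width/height → 1 unit = 1 mm. Flip: y_m = 147.821 − y_svg.

**Shape 1** — `<polygon>` regular polygon, stroke `#008000` → engrave (S144, F3848). Machine vertices: (140.418,109.380) → (161.480,93.356) → (145.456,72.294) → (124.394,88.318) → (140.418,109.380). Closed: final G1 returns to the first vertex.

**Shape 2** — `<polygon>` regular polygon, stroke `#008000` → engrave (S144, F3848). Machine vertices: (128.122,82.151) → (137.867,62.985) → (131.206,42.541) → (112.040,32.796) → (91.596,39.457) → (81.851,58.623) → (88.512,79.067) → (107.678,88.812) → (128.122,82.151). Closed: final G1 returns to the first vertex.

**Shape 3** — `<polygon>` closed polygon, stroke `#008000` → engrave (S144, F3848). Machine vertices: (73.051,34.704) → (152.782,127.408) → (39.633,86.735) → (73.051,34.704). Closed: final G1 returns to the first vertex.

; LightBurn 1.6.03
; GRBL device profile, absolute coords
G21
G90
G0 X140.418 Y109.380
M3 S144
G1 X161.480 Y93.356 F3848
G1 X145.456 Y72.294
G1 X124.394 Y88.318
G1 X140.418 Y109.380
M5
G0 X128.122 Y82.151
M3 S144
G1 X137.867 Y62.985 F3848
G1 X131.206 Y42.541
G1 X112.040 Y32.796
G1 X91.596 Y39.457
G1 X81.851 Y58.623
G1 X88.512 Y79.067
G1 X107.678 Y88.812
G1 X128.122 Y82.151
M5
G0 X73.051 Y34.704
M3 S144
G1 X152.782 Y127.408 F3848
G1 X39.633 Y86.735
G1 X73.051 Y34.704
M5
G0 X0.000 Y0.000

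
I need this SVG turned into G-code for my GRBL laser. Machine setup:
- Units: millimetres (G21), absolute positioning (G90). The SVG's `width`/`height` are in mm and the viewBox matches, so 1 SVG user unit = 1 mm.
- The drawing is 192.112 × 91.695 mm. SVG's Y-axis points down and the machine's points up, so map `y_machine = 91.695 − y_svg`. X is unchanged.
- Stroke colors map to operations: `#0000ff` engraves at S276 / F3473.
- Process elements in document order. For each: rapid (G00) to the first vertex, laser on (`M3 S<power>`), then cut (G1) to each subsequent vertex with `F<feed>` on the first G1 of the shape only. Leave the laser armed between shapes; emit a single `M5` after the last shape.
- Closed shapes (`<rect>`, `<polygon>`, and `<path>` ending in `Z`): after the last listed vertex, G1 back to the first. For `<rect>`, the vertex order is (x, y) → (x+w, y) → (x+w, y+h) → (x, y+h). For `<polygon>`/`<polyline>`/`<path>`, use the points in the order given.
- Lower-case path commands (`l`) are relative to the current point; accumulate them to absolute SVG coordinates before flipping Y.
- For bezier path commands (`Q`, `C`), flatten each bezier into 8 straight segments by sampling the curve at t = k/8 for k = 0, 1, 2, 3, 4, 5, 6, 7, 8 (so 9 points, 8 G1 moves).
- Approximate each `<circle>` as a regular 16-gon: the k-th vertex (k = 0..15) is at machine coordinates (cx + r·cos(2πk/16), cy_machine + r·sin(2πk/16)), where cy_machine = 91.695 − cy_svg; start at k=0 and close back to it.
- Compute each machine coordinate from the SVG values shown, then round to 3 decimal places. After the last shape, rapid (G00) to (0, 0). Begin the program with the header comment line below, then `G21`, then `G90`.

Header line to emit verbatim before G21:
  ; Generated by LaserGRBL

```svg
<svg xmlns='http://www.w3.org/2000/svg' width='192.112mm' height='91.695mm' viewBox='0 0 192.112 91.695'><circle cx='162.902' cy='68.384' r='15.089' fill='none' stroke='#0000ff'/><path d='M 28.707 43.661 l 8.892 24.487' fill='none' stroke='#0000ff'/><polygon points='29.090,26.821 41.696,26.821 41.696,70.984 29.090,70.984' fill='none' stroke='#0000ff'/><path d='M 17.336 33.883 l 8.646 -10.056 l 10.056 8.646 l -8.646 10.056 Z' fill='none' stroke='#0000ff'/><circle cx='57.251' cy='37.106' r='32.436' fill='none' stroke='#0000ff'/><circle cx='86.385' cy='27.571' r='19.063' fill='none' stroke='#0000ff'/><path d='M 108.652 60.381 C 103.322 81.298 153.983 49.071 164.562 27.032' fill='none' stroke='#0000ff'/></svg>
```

Since the viewBox matches the mm dimensions, user units are millimetres directly. The only transform is the Y-flip y_m = 91.695 − y_svg.

Shape 1 is a circle drawn with `<circle>`. Its stroke #0000ff means engrave at S276, F3473. After flipping Y the toolpath is (177.991,23.311) → (176.842,29.085) → (173.572,33.981) → (168.676,37.251) → (162.902,38.400) → (157.128,37.251) → (152.232,33.981) → (148.962,29.085) → (147.813,23.311) → (148.962,17.537) → (152.232,12.641) → (157.128,9.371) → (162.902,8.222) → (168.676,9.371) → (173.572,12.641) → (176.842,17.537) → (177.991,23.311), returning to the start.

Shape 2 is a line segment drawn with `<path>`. Its stroke #0000ff means engrave at S276, F3473. After flipping Y the toolpath is (28.707,48.034) → (37.599,23.547).

Shape 3 is a rectangle drawn with `<polygon>`. Its stroke #0000ff means engrave at S276, F3473. After flipping Y the toolpath is (29.090,64.874) → (41.696,64.874) → (41.696,20.711) → (29.090,20.711) → (29.090,64.874), returning to the start.

Shape 4 is a regular polygon drawn with `<path>`. Its stroke #0000ff means engrave at S276, F3473. After flipping Y the toolpath is (17.336,57.812) → (25.982,67.868) → (36.038,59.222) → (27.392,49.166) → (17.336,57.812), returning to the start.

Shape 5 is a circle drawn with `<circle>`. Its stroke #0000ff means engrave at S276, F3473. After flipping Y the toolpath is (89.687,54.589) → (87.218,67.002) → (80.187,77.525) → (69.664,84.556) → (57.251,87.025) → (44.838,84.556) → (34.315,77.525) → (27.284,67.002) → (24.815,54.589) → (27.284,42.176) → (34.315,31.653) → (44.838,24.622) → (57.251,22.153) → (69.664,24.622) → (80.187,31.653) → (87.218,42.176) → (89.687,54.589), returning to the start.

Shape 6 is a circle drawn with `<circle>`. Its stroke #0000ff means engrave at S276, F3473. After flipping Y the toolpath is (105.448,64.124) → (103.997,71.419) → (99.865,77.604) → (93.680,81.736) → (86.385,83.187) → (79.090,81.736) → (72.905,77.604) → (68.773,71.419) → (67.322,64.124) → (68.773,56.829) → (72.905,50.644) → (79.090,46.512) → (86.385,45.061) → (93.680,46.512) → (99.865,50.644) → (103.997,56.829) → (105.448,64.124), returning to the start.

Shape 7 is a cubic bezier drawn with `<path>`. Its stroke #0000ff means engrave at S276, F3473. After flipping Y the toolpath is (108.652,31.314) → (109.090,25.838) → (113.652,24.601) → (121.211,26.863) → (130.641,31.880) → (140.817,38.911) → (150.614,47.213) → (158.904,56.045) → (164.562,64.663).

; Generated by LaserGRBL
G21
G90
G00 X177.991 Y23.311
M3 S276
G1 X176.842 Y29.085 F3473
G1 X173.572 Y33.981
G1 X168.676 Y37.251
G1 X162.902 Y38.400
G1 X157.128 Y37.251
G1 X152.232 Y33.981
G1 X148.962 Y29.085
G1 X147.813 Y23.311
G1 X148.962 Y17.537
G1 X152.232 Y12.641
G1 X157.128 Y9.371
G1 X162.902 Y8.222
G1 X168.676 Y9.371
G1 X173.572 Y12.641
G1 X176.842 Y17.537
G1 X177.991 Y23.311
G00 X28.707 Y48.034
M3 S276
G1 X37.599 Y23.547 F3473
G00 X29.090 Y64.874
M3 S276
G1 X41.696 Y64.874 F3473
G1 X41.696 Y20.711
G1 X29.090 Y20.711
G1 X29.090 Y64.874
G00 X17.336 Y57.812
M3 S276
G1 X25.982 Y67.868 F3473
G1 X36.038 Y59.222
G1 X27.392 Y49.166
G1 X17.336 Y57.812
G00 X89.687 Y54.589
M3 S276
G1 X87.218 Y67.002 F3473
G1 X80.187 Y77.525
G1 X69.664 Y84.556
G1 X57.251 Y87.025
G1 X44.838 Y84.556
G1 X34.315 Y77.525
G1 X27.284 Y67.002
G1 X24.815 Y54.589
G1 X27.284 Y42.176
G1 X34.315 Y31.653
G1 X44.838 Y24.622
G1 X57.251 Y22.153
G1 X69.664 Y24.622
G1 X80.187 Y31.653
G1 X87.218 Y42.176
G1 X89.687 Y54.589
G00 X105.448 Y64.124
M3 S276
G1 X103.997 Y71.419 F3473
G1 X99.865 Y77.604
G1 X93.680 Y81.736
G1 X86.385 Y83.187
G1 X79.090 Y81.736
G1 X72.905 Y77.604
G1 X68.773 Y71.419
G1 X67.322 Y64.124
G1 X68.773 Y56.829
G1 X72.905 Y50.644
G1 X79.090 Y46.512
G1 X86.385 Y45.061
G1 X93.680 Y46.512
G1 X99.865 Y50.644
G1 X103.997 Y56.829
G1 X105.448 Y64.124
G00 X108.652 Y31.314
M3 S276
G1 X109.090 Y25.838 F3473
G1 X113.652 Y24.601
G1 X121.211 Y26.863
G1 X130.641 Y31.880
G1 X140.817 Y38.911
G1 X150.614 Y47.213
G1 X158.904 Y56.045
G1 X164.562 Y64.663
M5
G00 X0.000 Y0.000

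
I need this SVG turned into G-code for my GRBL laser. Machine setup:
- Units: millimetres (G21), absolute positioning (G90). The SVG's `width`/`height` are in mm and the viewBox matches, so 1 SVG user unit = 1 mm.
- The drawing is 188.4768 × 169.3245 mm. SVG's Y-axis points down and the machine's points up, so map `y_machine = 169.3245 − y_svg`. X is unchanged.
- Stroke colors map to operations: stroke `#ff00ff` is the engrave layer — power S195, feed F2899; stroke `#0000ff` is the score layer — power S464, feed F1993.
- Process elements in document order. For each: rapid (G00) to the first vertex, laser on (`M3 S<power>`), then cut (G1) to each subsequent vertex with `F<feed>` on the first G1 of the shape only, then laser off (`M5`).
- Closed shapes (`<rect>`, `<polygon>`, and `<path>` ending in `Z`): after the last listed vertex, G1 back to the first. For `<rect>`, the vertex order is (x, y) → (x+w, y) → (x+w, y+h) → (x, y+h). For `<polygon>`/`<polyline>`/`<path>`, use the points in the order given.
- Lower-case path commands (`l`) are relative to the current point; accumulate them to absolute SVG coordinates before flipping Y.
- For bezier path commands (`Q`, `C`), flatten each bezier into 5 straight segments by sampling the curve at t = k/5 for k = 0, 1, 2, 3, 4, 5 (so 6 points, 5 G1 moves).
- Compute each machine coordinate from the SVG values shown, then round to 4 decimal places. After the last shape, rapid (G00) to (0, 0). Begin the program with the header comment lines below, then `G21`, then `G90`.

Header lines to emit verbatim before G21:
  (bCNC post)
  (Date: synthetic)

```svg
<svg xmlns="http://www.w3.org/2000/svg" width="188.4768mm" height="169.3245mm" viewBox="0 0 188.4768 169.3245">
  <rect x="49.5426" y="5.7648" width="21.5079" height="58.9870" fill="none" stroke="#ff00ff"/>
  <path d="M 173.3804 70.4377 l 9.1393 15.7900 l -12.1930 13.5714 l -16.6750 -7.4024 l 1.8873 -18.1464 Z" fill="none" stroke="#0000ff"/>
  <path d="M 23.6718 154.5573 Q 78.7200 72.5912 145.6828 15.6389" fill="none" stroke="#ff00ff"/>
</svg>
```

(bCNC post)
(Date: synthetic)
G21
G90
G00 X49.5426 Y163.5597
M3 S195
G1 X71.0505 Y163.5597 F2899
G1 X71.0505 Y104.5727
G1 X49.5426 Y104.5727
G1 X49.5426 Y163.5597
M5
G00 X173.3804 Y98.8868
M3 S464
G1 X182.5197 Y83.0968 F1993
G1 X170.3267 Y69.5254
G1 X153.6517 Y76.9278
G1 X155.5390 Y95.0742
G1 X173.3804 Y98.8868
M5
G00 X23.6718 Y14.7672
M3 S195
G1 X46.1677 Y46.5531 F2899
G1 X69.6167 Y76.3379
G1 X94.0189 Y104.1216
G1 X119.3743 Y129.9041
G1 X145.6828 Y153.6856
M5
G00 X0.0000 Y0.0000

1 u = 1 mm; y_m = 169.3245 − y.

[1] `<rect>` rectangle, #ff00ff→engrave S195 F2899: (49.5426,163.5597) → (71.0505,163.5597) → (71.0505,104.5727) → (49.5426,104.5727) → (49.5426,163.5597) (closed)

[2] `<path>` regular polygon, #0000ff→score S464 F1993: (173.3804,98.8868) → (182.5197,83.0968) → (170.3267,69.5254) → (153.6517,76.9278) → (155.5390,95.0742) → (173.3804,98.8868) (closed)

[3] `<path>` quadratic bezier, #ff00ff→engrave S195 F2899: (23.6718,14.7672) → (46.1677,46.5531) → (69.6167,76.3379) → (94.0189,104.1216) → (119.3743,129.9041) → (145.6828,153.6856)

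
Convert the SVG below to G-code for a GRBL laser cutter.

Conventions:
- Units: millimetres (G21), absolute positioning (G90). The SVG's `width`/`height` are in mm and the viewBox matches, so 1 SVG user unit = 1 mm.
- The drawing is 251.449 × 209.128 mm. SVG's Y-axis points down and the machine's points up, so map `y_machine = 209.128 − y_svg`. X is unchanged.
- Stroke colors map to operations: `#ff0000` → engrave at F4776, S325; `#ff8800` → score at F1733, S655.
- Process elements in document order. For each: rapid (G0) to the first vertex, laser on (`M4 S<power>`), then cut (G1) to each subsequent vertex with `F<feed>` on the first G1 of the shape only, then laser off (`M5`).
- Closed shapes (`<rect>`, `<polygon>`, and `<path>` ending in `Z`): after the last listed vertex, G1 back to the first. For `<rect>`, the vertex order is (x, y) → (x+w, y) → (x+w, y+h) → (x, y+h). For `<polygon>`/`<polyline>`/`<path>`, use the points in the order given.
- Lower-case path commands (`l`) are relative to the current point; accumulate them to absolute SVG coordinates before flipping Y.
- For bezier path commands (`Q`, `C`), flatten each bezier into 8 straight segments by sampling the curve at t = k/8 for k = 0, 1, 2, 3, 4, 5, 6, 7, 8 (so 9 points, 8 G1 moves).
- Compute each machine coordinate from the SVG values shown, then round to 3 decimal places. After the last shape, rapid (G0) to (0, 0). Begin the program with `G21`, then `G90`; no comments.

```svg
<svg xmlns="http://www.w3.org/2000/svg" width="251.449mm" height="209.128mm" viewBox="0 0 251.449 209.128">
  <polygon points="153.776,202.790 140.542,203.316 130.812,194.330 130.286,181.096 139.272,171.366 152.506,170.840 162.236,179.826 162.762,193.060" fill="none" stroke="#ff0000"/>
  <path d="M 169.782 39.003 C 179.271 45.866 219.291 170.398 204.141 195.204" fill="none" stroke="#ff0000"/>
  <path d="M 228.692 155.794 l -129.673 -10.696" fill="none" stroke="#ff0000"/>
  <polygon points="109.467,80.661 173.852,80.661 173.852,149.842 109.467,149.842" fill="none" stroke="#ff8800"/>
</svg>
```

G21
G90
G0 X153.776 Y6.338
M4 S325
G1 X140.542 Y5.812 F4776
G1 X130.812 Y14.798
G1 X130.286 Y28.032
G1 X139.272 Y37.762
G1 X152.506 Y38.288
G1 X162.236 Y29.302
G1 X162.762 Y16.068
G1 X153.776 Y6.338
M5
G0 X169.782 Y170.125
M4 S325
G1 X174.604 Y162.460 F4776
G1 X181.284 Y146.312
G1 X188.818 Y124.227
G1 X196.201 Y98.753
G1 X202.429 Y72.438
G1 X206.498 Y47.830
G1 X207.404 Y27.476
G1 X204.141 Y13.924
M5
G0 X228.692 Y53.334
M4 S325
G1 X99.019 Y64.030 F4776
M5
G0 X109.467 Y128.467
M4 S655
G1 X173.852 Y128.467 F1733
G1 X173.852 Y59.286
G1 X109.467 Y59.286
G1 X109.467 Y128.467
M5
G0 X0.000 Y0.000

Since the viewBox matches the mm dimensions, user units are millimetres directly. The only transform is the Y-flip y_m = 209.128 − y_svg.

Shape 1 is a regular polygon drawn with `<polygon>`. Its stroke #ff0000 means engrave at S325, F4776. After flipping Y the toolpath is (153.776,6.338) → (140.542,5.812) → (130.812,14.798) → (130.286,28.032) → (139.272,37.762) → (152.506,38.288) → (162.236,29.302) → (162.762,16.068) → (153.776,6.338), returning to the start.

Shape 2 is a cubic bezier drawn with `<path>`. Its stroke #ff0000 means engrave at S325, F4776. After flipping Y the toolpath is (169.782,170.125) → (174.604,162.460) → (181.284,146.312) → (188.818,124.227) → (196.201,98.753) → (202.429,72.438) → (206.498,47.830) → (207.404,27.476) → (204.141,13.924).

Shape 3 is a line segment drawn with `<path>`. Its stroke #ff0000 means engrave at S325, F4776. After flipping Y the toolpath is (228.692,53.334) → (99.019,64.030).

Shape 4 is a rectangle drawn with `<polygon>`. Its stroke #ff8800 means score at S655, F1733. After flipping Y the toolpath is (109.467,128.467) → (173.852,128.467) → (173.852,59.286) → (109.467,59.286) → (109.467,128.467), returning to the start.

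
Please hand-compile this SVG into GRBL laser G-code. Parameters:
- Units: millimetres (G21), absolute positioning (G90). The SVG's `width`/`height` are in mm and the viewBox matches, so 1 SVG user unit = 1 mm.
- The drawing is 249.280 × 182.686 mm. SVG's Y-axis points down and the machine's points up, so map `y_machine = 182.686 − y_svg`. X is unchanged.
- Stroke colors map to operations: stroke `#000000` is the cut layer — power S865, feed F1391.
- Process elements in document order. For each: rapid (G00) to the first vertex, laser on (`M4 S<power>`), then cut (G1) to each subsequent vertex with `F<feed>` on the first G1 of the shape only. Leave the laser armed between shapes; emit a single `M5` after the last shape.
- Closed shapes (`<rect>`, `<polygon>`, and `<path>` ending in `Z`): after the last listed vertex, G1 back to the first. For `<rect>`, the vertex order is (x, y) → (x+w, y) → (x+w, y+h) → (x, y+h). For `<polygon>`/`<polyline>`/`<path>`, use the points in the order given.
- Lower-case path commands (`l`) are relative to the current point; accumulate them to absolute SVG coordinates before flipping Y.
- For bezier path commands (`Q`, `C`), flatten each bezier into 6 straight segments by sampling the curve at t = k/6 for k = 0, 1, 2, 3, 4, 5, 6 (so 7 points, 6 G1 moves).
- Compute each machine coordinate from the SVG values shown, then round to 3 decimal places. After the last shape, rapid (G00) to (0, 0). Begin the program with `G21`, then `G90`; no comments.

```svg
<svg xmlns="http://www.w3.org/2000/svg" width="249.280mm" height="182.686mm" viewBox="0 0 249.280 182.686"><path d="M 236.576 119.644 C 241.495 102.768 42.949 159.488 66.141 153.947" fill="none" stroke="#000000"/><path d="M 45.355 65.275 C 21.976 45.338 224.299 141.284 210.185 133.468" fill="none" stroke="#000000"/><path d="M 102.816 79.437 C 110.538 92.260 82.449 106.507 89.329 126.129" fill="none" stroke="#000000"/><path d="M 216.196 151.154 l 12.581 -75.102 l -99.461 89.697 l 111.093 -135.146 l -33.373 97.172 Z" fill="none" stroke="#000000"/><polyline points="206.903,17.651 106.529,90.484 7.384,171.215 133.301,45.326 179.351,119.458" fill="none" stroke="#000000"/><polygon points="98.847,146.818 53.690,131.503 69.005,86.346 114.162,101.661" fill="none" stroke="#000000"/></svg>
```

Since the viewBox matches the mm dimensions, user units are millimetres directly. The only transform is the Y-flip y_m = 182.686 − y_svg.

Shape 1 is a cubic bezier drawn with `<path>`. Its stroke #000000 means cut at S865, F1391. After flipping Y the toolpath is (236.576,63.042) → (224.049,65.976) → (189.422,60.418) → (144.506,50.141) → (101.113,38.920) → (71.055,30.528) → (66.141,28.739).

Shape 2 is a cubic bezier drawn with `<path>`. Its stroke #000000 means cut at S865, F1391. After flipping Y the toolpath is (45.355,117.411) → (50.427,118.739) → (80.834,106.855) → (124.296,87.860) → (168.529,67.854) → (201.253,52.940) → (210.185,49.218).

Shape 3 is a cubic bezier drawn with `<path>`. Its stroke #000000 means cut at S865, F1391. After flipping Y the toolpath is (102.816,103.249) → (104.020,96.701) → (101.222,89.805) → (96.388,82.453) → (91.484,74.534) → (88.475,65.938) → (89.329,56.557).

Shape 4 is a closed polygon drawn with `<path>`. Its stroke #000000 means cut at S865, F1391. After flipping Y the toolpath is (216.196,31.532) → (228.777,106.634) → (129.316,16.937) → (240.409,152.083) → (207.036,54.911) → (216.196,31.532), returning to the start.

Shape 5 is a open polyline drawn with `<polyline>`. Its stroke #000000 means cut at S865, F1391. After flipping Y the toolpath is (206.903,165.035) → (106.529,92.202) → (7.384,11.471) → (133.301,137.360) → (179.351,63.228).

Shape 6 is a regular polygon drawn with `<polygon>`. Its stroke #000000 means cut at S865, F1391. After flipping Y the toolpath is (98.847,35.868) → (53.690,51.183) → (69.005,96.340) → (114.162,81.025) → (98.847,35.868), returning to the start.

G21
G90
G00 X236.576 Y63.042
M4 S865
G1 X224.049 Y65.976 F1391
G1 X189.422 Y60.418
G1 X144.506 Y50.141
G1 X101.113 Y38.920
G1 X71.055 Y30.528
G1 X66.141 Y28.739
G00 X45.355 Y117.411
M4 S865
G1 X50.427 Y118.739 F1391
G1 X80.834 Y106.855
G1 X124.296 Y87.860
G1 X168.529 Y67.854
G1 X201.253 Y52.940
G1 X210.185 Y49.218
G00 X102.816 Y103.249
M4 S865
G1 X104.020 Y96.701 F1391
G1 X101.222 Y89.805
G1 X96.388 Y82.453
G1 X91.484 Y74.534
G1 X88.475 Y65.938
G1 X89.329 Y56.557
G00 X216.196 Y31.532
M4 S865
G1 X228.777 Y106.634 F1391
G1 X129.316 Y16.937
G1 X240.409 Y152.083
G1 X207.036 Y54.911
G1 X216.196 Y31.532
G00 X206.903 Y165.035
M4 S865
G1 X106.529 Y92.202 F1391
G1 X7.384 Y11.471
G1 X133.301 Y137.360
G1 X179.351 Y63.228
G00 X98.847 Y35.868
M4 S865
G1 X53.690 Y51.183 F1391
G1 X69.005 Y96.340
G1 X114.162 Y81.025
G1 X98.847 Y35.868
M5
G00 X0.000 Y0.000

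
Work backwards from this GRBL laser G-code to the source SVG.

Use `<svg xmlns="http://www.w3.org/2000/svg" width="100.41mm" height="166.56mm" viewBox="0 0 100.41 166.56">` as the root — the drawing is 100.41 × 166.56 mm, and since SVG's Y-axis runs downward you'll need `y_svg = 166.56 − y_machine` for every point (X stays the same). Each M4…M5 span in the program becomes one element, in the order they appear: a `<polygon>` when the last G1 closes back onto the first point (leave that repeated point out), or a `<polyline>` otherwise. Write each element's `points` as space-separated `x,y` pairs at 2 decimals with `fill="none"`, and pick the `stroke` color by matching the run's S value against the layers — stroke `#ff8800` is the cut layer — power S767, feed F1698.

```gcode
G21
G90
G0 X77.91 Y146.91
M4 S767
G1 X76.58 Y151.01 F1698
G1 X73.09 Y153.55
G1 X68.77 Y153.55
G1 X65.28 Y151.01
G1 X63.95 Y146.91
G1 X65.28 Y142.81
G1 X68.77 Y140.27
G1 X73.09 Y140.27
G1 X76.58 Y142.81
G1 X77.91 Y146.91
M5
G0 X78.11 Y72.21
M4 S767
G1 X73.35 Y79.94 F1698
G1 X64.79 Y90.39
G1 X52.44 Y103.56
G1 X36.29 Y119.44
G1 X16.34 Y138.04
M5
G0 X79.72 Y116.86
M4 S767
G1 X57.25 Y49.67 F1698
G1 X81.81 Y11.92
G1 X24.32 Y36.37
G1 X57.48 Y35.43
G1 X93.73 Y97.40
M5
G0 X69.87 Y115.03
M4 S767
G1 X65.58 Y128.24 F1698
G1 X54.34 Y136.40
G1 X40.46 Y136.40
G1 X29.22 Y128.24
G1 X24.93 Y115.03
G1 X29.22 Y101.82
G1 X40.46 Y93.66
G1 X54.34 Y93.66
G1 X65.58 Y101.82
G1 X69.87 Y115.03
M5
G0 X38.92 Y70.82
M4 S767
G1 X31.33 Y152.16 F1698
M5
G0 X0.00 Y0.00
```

<svg xmlns="http://www.w3.org/2000/svg" width="100.41mm" height="166.56mm" viewBox="0 0 100.41 166.56">
  <polygon points="77.91,19.65 76.58,15.55 73.09,13.01 68.77,13.01 65.28,15.55 63.95,19.65 65.28,23.75 68.77,26.29 73.09,26.29 76.58,23.75" fill="none" stroke="#ff8800"/>
  <polyline points="78.11,94.35 73.35,86.62 64.79,76.17 52.44,63.00 36.29,47.12 16.34,28.52" fill="none" stroke="#ff8800"/>
  <polyline points="79.72,49.70 57.25,116.89 81.81,154.64 24.32,130.19 57.48,131.13 93.73,69.16" fill="none" stroke="#ff8800"/>
  <polygon points="69.87,51.53 65.58,38.32 54.34,30.16 40.46,30.16 29.22,38.32 24.93,51.53 29.22,64.74 40.46,72.90 54.34,72.90 65.58,64.74" fill="none" stroke="#ff8800"/>
  <polyline points="38.92,95.74 31.33,14.40" fill="none" stroke="#ff8800"/>
</svg>

y_svg = 166.56 − y_m. Every run uses S767, so all elements get stroke `#ff8800` (cut).

[1] closed run; points: 77.91,19.65 76.58,15.55 73.09,13.01 68.77,13.01 65.28,15.55 63.95,19.65 65.28,23.75 68.77,26.29 73.09,26.29 76.58,23.75

[2] open run; points: 78.11,94.35 73.35,86.62 64.79,76.17 52.44,63.00 36.29,47.12 16.34,28.52

[3] open run; points: 79.72,49.70 57.25,116.89 81.81,154.64 24.32,130.19 57.48,131.13 93.73,69.16

[4] closed run; points: 69.87,51.53 65.58,38.32 54.34,30.16 40.46,30.16 29.22,38.32 24.93,51.53 29.22,64.74 40.46,72.90 54.34,72.90 65.58,64.74

[5] open run; points: 38.92,95.74 31.33,14.40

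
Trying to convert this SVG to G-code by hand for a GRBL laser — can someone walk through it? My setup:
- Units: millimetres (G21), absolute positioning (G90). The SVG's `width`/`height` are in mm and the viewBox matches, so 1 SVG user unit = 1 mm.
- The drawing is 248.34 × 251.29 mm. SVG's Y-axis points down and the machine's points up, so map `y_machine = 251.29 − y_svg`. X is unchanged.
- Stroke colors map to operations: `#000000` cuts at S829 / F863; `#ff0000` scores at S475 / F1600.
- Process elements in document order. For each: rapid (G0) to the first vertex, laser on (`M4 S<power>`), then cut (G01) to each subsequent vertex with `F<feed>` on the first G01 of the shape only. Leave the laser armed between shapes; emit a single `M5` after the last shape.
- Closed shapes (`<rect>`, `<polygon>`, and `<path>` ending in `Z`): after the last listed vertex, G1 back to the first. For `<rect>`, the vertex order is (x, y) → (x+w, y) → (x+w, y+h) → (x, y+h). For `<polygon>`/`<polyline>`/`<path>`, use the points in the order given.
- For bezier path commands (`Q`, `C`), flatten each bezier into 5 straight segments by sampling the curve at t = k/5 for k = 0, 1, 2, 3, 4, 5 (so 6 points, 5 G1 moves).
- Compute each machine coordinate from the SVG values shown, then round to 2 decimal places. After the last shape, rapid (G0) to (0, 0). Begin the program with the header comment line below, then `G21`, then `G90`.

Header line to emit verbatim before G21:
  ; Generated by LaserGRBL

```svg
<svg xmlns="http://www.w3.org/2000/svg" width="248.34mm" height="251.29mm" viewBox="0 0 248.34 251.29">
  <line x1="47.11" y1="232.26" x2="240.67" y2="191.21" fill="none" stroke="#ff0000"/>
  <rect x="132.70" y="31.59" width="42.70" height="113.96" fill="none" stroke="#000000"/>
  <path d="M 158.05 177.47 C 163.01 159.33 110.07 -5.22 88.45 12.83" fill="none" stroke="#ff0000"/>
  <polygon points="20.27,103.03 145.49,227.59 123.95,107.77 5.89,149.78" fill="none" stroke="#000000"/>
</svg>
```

; Generated by LaserGRBL
G21
G90
G0 X47.11 Y19.03
M4 S475
G01 X240.67 Y60.08 F1600
G0 X132.70 Y219.70
M4 S829
G01 X175.40 Y219.70 F863
G01 X175.40 Y105.74
G01 X132.70 Y105.74
G01 X132.70 Y219.70
G0 X158.05 Y73.82
M4 S475
G01 X154.79 Y99.64 F1600
G01 X141.92 Y144.81
G01 X123.72 Y193.53
G01 X104.47 Y230.01
G01 X88.45 Y238.46
G0 X20.27 Y148.26
M4 S829
G01 X145.49 Y23.70 F863
G01 X123.95 Y143.52
G01 X5.89 Y101.51
G01 X20.27 Y148.26
M5
G0 X0.00 Y0.00

1 u = 1 mm; y_m = 251.29 − y.

[1] `<line>` line segment, #ff0000→score S475 F1600: (47.11,19.03) → (240.67,60.08)

[2] `<rect>` rectangle, #000000→cut S829 F863: (132.70,219.70) → (175.40,219.70) → (175.40,105.74) → (132.70,105.74) → (132.70,219.70) (closed)

[3] `<path>` cubic bezier, #ff0000→score S475 F1600: (158.05,73.82) → (154.79,99.64) → (141.92,144.81) → (123.72,193.53) → (104.47,230.01) → (88.45,238.46)

[4] `<polygon>` closed polygon, #000000→cut S829 F863: (20.27,148.26) → (145.49,23.70) → (123.95,143.52) → (5.89,101.51) → (20.27,148.26) (closed)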